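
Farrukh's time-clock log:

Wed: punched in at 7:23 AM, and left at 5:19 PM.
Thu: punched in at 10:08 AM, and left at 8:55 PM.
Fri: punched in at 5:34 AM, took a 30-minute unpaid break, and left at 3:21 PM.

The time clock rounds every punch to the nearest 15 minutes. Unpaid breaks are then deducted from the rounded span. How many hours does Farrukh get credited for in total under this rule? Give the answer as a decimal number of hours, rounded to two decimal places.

Wed: in 7:23 AM→7:30 AM, out 5:19 PM→5:15 PM; 9 h 45 min
Thu: in 10:08 AM→10:15 AM, out 8:55 PM→9:00 PM; 10 h 45 min
Fri: in 5:34 AM→5:30 AM, out 3:21 PM→3:15 PM; 9 h 45 min − 30 min = 9 h 15 min
Total credited: 29 h 45 min.

29.75 hours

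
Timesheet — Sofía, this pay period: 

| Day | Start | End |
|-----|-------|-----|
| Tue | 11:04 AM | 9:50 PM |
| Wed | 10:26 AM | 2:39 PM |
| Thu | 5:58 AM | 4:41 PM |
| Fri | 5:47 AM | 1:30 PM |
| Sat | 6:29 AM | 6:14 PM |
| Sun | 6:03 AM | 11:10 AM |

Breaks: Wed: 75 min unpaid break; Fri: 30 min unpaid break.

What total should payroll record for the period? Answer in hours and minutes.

48 h 32 min

Tue: 11:04 AM–9:50 PM = 10 h 46 min
Wed: 10:26 AM–2:39 PM = 4 h 13 min; less 75 min break → 2 h 58 min
Thu: 5:58 AM–4:41 PM = 10 h 43 min
Fri: 5:47 AM–1:30 PM = 7 h 43 min; less 30 min break → 7 h 13 min
Sat: 6:29 AM–6:14 PM = 11 h 45 min
Sun: 6:03 AM–11:10 AM = 5 h 7 min
Total: 10 h 46 min + 2 h 58 min + 10 h 43 min + 7 h 13 min + 11 h 45 min + 5 h 7 min = 48 h 32 min.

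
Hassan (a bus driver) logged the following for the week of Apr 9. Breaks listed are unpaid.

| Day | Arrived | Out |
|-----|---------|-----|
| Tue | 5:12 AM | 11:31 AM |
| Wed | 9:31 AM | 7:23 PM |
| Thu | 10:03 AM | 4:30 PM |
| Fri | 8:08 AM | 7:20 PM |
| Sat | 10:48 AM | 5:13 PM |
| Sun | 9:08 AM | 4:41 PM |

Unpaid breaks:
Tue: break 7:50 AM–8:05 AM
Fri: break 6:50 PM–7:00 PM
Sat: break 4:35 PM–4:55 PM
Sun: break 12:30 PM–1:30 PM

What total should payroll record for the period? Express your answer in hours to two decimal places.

46.05 hours

Tue: 5:12 AM–11:31 AM = 6 h 19 min; less 15 min break → 6 h 4 min
Wed: 9:31 AM–7:23 PM = 9 h 52 min
Thu: 10:03 AM–4:30 PM = 6 h 27 min
Fri: 8:08 AM–7:20 PM = 11 h 12 min; less 10 min break → 11 h 2 min
Sat: 10:48 AM–5:13 PM = 6 h 25 min; less 20 min break → 6 h 5 min
Sun: 9:08 AM–4:41 PM = 7 h 33 min; less 60 min break → 6 h 33 min
Total: 6 h 4 min + 9 h 52 min + 6 h 27 min + 11 h 2 min + 6 h 5 min + 6 h 33 min = 46 h 3 min.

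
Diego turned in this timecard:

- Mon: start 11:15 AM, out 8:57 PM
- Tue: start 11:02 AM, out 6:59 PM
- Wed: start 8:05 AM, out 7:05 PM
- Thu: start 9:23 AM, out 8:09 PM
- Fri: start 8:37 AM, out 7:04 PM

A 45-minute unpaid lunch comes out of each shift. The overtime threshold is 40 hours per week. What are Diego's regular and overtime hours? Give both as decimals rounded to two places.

Mon: 11:15 AM–8:57 PM = 9 h 42 min; less 45 min break → 8 h 57 min
Tue: 11:02 AM–6:59 PM = 7 h 57 min; less 45 min break → 7 h 12 min
Wed: 8:05 AM–7:05 PM = 11 h 0 min; less 45 min break → 10 h 15 min
Thu: 9:23 AM–8:09 PM = 10 h 46 min; less 45 min break → 10 h 1 min
Fri: 8:37 AM–7:04 PM = 10 h 27 min; less 45 min break → 9 h 42 min
Total worked: 46 h 7 min = 46.12 h.
Threshold 40 h → overtime 6 h 7 min, regular 40 h 0 min.

Regular 40.00 hours, overtime 6.12 hours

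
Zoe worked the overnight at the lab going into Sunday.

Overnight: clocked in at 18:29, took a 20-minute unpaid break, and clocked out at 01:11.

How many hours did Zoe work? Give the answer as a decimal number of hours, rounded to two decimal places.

Overnight: 18:29 → midnight = 5 h 31 min; midnight → 01:11 = 1 h 11 min; span 6 h 42 min; less 20 min break → 6 h 22 min

6.37 hours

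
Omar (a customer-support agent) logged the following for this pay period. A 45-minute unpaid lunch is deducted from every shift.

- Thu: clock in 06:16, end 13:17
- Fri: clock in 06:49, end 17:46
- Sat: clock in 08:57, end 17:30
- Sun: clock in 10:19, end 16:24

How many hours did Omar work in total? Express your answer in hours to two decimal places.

Thu: 06:16–13:17 = 7 h 1 min; less 45 min break → 6 h 16 min
Fri: 06:49–17:46 = 10 h 57 min; less 45 min break → 10 h 12 min
Sat: 08:57–17:30 = 8 h 33 min; less 45 min break → 7 h 48 min
Sun: 10:19–16:24 = 6 h 5 min; less 45 min break → 5 h 20 min
Total: 6 h 16 min + 10 h 12 min + 7 h 48 min + 5 h 20 min = 29 h 36 min.

29.60 hours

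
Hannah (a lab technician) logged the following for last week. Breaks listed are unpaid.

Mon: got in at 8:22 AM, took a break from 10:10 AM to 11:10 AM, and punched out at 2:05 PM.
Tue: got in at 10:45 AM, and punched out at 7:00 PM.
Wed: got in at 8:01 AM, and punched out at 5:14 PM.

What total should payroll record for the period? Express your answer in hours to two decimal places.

22.18 hours

Mon: 8:22 AM–2:05 PM = 5 h 43 min; less 60 min break → 4 h 43 min
Tue: 10:45 AM–7:00 PM = 8 h 15 min
Wed: 8:01 AM–5:14 PM = 9 h 13 min
Total: 4 h 43 min + 8 h 15 min + 9 h 13 min = 22 h 11 min.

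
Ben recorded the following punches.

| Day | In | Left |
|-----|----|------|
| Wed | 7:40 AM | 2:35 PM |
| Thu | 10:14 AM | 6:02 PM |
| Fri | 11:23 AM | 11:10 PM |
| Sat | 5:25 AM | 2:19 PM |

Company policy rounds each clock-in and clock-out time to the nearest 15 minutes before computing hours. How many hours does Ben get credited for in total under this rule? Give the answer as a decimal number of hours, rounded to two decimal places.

35.00 hours

Wed: in 7:40 AM→7:45 AM, out 2:35 PM→2:30 PM; 6 h 45 min
Thu: in 10:14 AM→10:15 AM, out 6:02 PM→6:00 PM; 7 h 45 min
Fri: in 11:23 AM→11:30 AM, out 11:10 PM→11:15 PM; 11 h 45 min
Sat: in 5:25 AM→5:30 AM, out 2:19 PM→2:15 PM; 8 h 45 min
Total credited: 35 h 0 min.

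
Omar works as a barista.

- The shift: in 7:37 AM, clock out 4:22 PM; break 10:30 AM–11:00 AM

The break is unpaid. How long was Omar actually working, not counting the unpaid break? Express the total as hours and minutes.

8 h 15 min

The shift: 7:37 AM–4:22 PM = 8 h 45 min; less 30 min break → 8 h 15 min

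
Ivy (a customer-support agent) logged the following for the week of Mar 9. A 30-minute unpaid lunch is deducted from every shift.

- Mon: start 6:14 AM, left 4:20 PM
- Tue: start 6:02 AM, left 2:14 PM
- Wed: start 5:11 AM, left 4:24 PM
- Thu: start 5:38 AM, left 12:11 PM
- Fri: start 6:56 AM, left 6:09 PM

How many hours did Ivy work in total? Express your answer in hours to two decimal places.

Mon: 6:14 AM–4:20 PM = 10 h 6 min; less 30 min break → 9 h 36 min
Tue: 6:02 AM–2:14 PM = 8 h 12 min; less 30 min break → 7 h 42 min
Wed: 5:11 AM–4:24 PM = 11 h 13 min; less 30 min break → 10 h 43 min
Thu: 5:38 AM–12:11 PM = 6 h 33 min; less 30 min break → 6 h 3 min
Fri: 6:56 AM–6:09 PM = 11 h 13 min; less 30 min break → 10 h 43 min
Total: 9 h 36 min + 7 h 42 min + 10 h 43 min + 6 h 3 min + 10 h 43 min = 44 h 47 min.

44.78 hours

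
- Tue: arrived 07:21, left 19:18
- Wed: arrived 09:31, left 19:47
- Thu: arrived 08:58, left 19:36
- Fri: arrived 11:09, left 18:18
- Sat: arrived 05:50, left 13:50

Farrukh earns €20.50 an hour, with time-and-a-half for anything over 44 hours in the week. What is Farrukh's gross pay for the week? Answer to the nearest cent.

Tue: 07:21–19:18 = 11 h 57 min
Wed: 09:31–19:47 = 10 h 16 min
Thu: 08:58–19:36 = 10 h 38 min
Fri: 11:09–18:18 = 7 h 9 min
Sat: 05:50–13:50 = 8 h 0 min
Total worked: 48 h 0 min = 2880 min.
Regular 44 h 0 min = 2640 min at €20.50/h; overtime 4 h 0 min = 240 min at €30.75/h.
Pay = (2640 × €20.50 + 240 × €30.75) ÷ 60 = €1025.00.

€1025.00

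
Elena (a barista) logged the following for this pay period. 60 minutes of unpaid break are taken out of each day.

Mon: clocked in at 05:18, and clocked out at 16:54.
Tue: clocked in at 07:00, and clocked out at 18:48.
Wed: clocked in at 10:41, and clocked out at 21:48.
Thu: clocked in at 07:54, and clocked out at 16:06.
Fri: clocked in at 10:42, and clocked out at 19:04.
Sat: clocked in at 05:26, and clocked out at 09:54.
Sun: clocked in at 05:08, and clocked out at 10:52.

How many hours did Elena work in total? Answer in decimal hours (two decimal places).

54.28 hours

Mon: 05:18–16:54 = 11 h 36 min; less 60 min break → 10 h 36 min
Tue: 07:00–18:48 = 11 h 48 min; less 60 min break → 10 h 48 min
Wed: 10:41–21:48 = 11 h 7 min; less 60 min break → 10 h 7 min
Thu: 07:54–16:06 = 8 h 12 min; less 60 min break → 7 h 12 min
Fri: 10:42–19:04 = 8 h 22 min; less 60 min break → 7 h 22 min
Sat: 05:26–09:54 = 4 h 28 min; less 60 min break → 3 h 28 min
Sun: 05:08–10:52 = 5 h 44 min; less 60 min break → 4 h 44 min
Total: 10 h 36 min + 10 h 48 min + 10 h 7 min + 7 h 12 min + 7 h 22 min + 3 h 28 min + 4 h 44 min = 54 h 17 min.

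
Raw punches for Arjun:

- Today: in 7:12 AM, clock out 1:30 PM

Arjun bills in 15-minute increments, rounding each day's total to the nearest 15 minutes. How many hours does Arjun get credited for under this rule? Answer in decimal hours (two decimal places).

Today: 7:12 AM–1:30 PM = 6 h 18 min → rounds to 6 h 15 min

6.25 hours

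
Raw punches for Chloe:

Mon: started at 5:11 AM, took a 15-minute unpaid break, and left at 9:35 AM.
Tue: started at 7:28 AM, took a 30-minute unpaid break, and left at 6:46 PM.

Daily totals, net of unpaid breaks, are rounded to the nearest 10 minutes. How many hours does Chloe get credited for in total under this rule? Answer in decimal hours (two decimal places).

Mon: 5:11 AM–9:35 AM = 4 h 24 min − 15 min = 4 h 9 min → rounds to 4 h 10 min
Tue: 7:28 AM–6:46 PM = 11 h 18 min − 30 min = 10 h 48 min → rounds to 10 h 50 min
Total credited: 15 h 0 min.

15.00 hours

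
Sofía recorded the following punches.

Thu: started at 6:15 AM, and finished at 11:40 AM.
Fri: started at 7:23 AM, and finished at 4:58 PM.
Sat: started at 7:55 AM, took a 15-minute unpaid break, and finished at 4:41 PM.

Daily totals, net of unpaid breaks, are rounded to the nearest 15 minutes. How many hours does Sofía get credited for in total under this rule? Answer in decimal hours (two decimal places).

23.50 hours

Thu: 6:15 AM–11:40 AM = 5 h 25 min → rounds to 5 h 30 min
Fri: 7:23 AM–4:58 PM = 9 h 35 min → rounds to 9 h 30 min
Sat: 7:55 AM–4:41 PM = 8 h 46 min − 15 min = 8 h 31 min → rounds to 8 h 30 min
Total credited: 23 h 30 min.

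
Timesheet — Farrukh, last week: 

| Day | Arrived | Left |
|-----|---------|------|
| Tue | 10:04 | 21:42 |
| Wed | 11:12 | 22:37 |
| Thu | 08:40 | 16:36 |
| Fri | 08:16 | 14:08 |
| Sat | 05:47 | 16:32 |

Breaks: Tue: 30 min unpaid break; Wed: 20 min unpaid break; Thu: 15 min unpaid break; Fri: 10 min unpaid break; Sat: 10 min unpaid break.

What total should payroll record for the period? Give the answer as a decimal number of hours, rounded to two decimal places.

46.18 hours

Tue: 10:04–21:42 = 11 h 38 min; less 30 min break → 11 h 8 min
Wed: 11:12–22:37 = 11 h 25 min; less 20 min break → 11 h 5 min
Thu: 08:40–16:36 = 7 h 56 min; less 15 min break → 7 h 41 min
Fri: 08:16–14:08 = 5 h 52 min; less 10 min break → 5 h 42 min
Sat: 05:47–16:32 = 10 h 45 min; less 10 min break → 10 h 35 min
Total: 11 h 8 min + 11 h 5 min + 7 h 41 min + 5 h 42 min + 10 h 35 min = 46 h 11 min.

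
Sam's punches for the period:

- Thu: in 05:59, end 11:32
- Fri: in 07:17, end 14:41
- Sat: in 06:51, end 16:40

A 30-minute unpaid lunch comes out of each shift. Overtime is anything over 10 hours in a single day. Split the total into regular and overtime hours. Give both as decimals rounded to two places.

Regular 21.27 hours, overtime 0.00 hours

Thu: 05:59–11:32 = 5 h 33 min; less 30 min break → 5 h 3 min
Fri: 07:17–14:41 = 7 h 24 min; less 30 min break → 6 h 54 min
Sat: 06:51–16:40 = 9 h 49 min; less 30 min break → 9 h 19 min
Thu reg 5 h 3 min / OT 0 h 0 min; Fri reg 6 h 54 min / OT 0 h 0 min; Sat reg 9 h 19 min / OT 0 h 0 min.
Totals: regular 21 h 16 min, overtime 0 h 0 min.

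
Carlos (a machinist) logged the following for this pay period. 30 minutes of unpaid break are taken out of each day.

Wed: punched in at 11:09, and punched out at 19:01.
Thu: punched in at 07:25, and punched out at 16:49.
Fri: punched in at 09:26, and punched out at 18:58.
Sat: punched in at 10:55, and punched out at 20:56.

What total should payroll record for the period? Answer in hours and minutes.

Wed: 11:09–19:01 = 7 h 52 min; less 30 min break → 7 h 22 min
Thu: 07:25–16:49 = 9 h 24 min; less 30 min break → 8 h 54 min
Fri: 09:26–18:58 = 9 h 32 min; less 30 min break → 9 h 2 min
Sat: 10:55–20:56 = 10 h 1 min; less 30 min break → 9 h 31 min
Total: 7 h 22 min + 8 h 54 min + 9 h 2 min + 9 h 31 min = 34 h 49 min.

34 h 49 min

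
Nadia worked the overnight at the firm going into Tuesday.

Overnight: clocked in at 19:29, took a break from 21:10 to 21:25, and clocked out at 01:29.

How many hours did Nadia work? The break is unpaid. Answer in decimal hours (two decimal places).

Overnight: 19:29 → midnight = 4 h 31 min; midnight → 01:29 = 1 h 29 min; span 6 h 0 min; less 15 min break → 5 h 45 min

5.75 hours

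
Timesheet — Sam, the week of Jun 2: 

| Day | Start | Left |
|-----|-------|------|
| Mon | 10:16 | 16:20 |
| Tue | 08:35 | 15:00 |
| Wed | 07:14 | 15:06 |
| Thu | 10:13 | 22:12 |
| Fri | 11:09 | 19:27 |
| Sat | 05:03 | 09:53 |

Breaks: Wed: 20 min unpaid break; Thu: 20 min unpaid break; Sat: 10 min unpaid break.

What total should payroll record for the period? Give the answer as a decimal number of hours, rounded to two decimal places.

Mon: 10:16–16:20 = 6 h 4 min
Tue: 08:35–15:00 = 6 h 25 min
Wed: 07:14–15:06 = 7 h 52 min; less 20 min break → 7 h 32 min
Thu: 10:13–22:12 = 11 h 59 min; less 20 min break → 11 h 39 min
Fri: 11:09–19:27 = 8 h 18 min
Sat: 05:03–09:53 = 4 h 50 min; less 10 min break → 4 h 40 min
Total: 6 h 4 min + 6 h 25 min + 7 h 32 min + 11 h 39 min + 8 h 18 min + 4 h 40 min = 44 h 38 min.

44.63 hours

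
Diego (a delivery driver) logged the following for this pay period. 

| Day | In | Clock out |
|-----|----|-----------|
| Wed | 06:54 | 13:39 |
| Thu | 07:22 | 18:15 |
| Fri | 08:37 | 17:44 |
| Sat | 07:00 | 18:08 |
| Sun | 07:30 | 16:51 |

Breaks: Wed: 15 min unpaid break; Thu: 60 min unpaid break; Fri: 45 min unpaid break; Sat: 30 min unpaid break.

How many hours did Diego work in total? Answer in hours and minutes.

Wed: 06:54–13:39 = 6 h 45 min; less 15 min break → 6 h 30 min
Thu: 07:22–18:15 = 10 h 53 min; less 60 min break → 9 h 53 min
Fri: 08:37–17:44 = 9 h 7 min; less 45 min break → 8 h 22 min
Sat: 07:00–18:08 = 11 h 8 min; less 30 min break → 10 h 38 min
Sun: 07:30–16:51 = 9 h 21 min
Total: 6 h 30 min + 9 h 53 min + 8 h 22 min + 10 h 38 min + 9 h 21 min = 44 h 44 min.

44 h 44 min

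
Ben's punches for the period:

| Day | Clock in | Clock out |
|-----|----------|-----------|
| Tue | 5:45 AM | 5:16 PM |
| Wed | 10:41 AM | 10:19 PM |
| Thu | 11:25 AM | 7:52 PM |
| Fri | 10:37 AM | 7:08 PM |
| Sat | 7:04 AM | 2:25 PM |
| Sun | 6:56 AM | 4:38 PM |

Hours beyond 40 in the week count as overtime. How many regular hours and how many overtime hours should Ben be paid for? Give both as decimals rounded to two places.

Regular 40.00 hours, overtime 17.17 hours

Tue: 5:45 AM–5:16 PM = 11 h 31 min
Wed: 10:41 AM–10:19 PM = 11 h 38 min
Thu: 11:25 AM–7:52 PM = 8 h 27 min
Fri: 10:37 AM–7:08 PM = 8 h 31 min
Sat: 7:04 AM–2:25 PM = 7 h 21 min
Sun: 6:56 AM–4:38 PM = 9 h 42 min
Total worked: 57 h 10 min = 57.17 h.
Threshold 40 h → overtime 17 h 10 min, regular 40 h 0 min.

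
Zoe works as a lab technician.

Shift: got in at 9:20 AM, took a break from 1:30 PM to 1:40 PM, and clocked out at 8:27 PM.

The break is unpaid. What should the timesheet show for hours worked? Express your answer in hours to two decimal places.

10.95 hours

Shift: 9:20 AM–8:27 PM = 11 h 7 min; less 10 min break → 10 h 57 min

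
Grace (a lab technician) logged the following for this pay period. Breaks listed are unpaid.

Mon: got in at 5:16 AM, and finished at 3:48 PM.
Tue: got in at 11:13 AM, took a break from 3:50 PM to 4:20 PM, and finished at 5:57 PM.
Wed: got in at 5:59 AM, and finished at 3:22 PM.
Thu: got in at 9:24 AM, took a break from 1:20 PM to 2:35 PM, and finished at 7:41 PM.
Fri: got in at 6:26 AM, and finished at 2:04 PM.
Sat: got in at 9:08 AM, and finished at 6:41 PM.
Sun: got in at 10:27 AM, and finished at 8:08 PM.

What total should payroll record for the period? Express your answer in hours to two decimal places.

Mon: 5:16 AM–3:48 PM = 10 h 32 min
Tue: 11:13 AM–5:57 PM = 6 h 44 min; less 30 min break → 6 h 14 min
Wed: 5:59 AM–3:22 PM = 9 h 23 min
Thu: 9:24 AM–7:41 PM = 10 h 17 min; less 75 min break → 9 h 2 min
Fri: 6:26 AM–2:04 PM = 7 h 38 min
Sat: 9:08 AM–6:41 PM = 9 h 33 min
Sun: 10:27 AM–8:08 PM = 9 h 41 min
Total: 10 h 32 min + 6 h 14 min + 9 h 23 min + 9 h 2 min + 7 h 38 min + 9 h 33 min + 9 h 41 min = 62 h 3 min.

62.05 hours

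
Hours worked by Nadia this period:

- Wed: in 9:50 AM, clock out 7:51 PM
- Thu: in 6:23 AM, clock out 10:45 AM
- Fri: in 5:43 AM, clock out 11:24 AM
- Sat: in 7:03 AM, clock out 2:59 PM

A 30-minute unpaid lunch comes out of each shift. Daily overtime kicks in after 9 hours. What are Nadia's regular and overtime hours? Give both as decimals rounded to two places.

Regular 25.48 hours, overtime 0.52 hours

Wed: 9:50 AM–7:51 PM = 10 h 1 min; less 30 min break → 9 h 31 min
Thu: 6:23 AM–10:45 AM = 4 h 22 min; less 30 min break → 3 h 52 min
Fri: 5:43 AM–11:24 AM = 5 h 41 min; less 30 min break → 5 h 11 min
Sat: 7:03 AM–2:59 PM = 7 h 56 min; less 30 min break → 7 h 26 min
Wed reg 9 h 0 min / OT 0 h 31 min; Thu reg 3 h 52 min / OT 0 h 0 min; Fri reg 5 h 11 min / OT 0 h 0 min; Sat reg 7 h 26 min / OT 0 h 0 min.
Totals: regular 25 h 29 min, overtime 0 h 31 min.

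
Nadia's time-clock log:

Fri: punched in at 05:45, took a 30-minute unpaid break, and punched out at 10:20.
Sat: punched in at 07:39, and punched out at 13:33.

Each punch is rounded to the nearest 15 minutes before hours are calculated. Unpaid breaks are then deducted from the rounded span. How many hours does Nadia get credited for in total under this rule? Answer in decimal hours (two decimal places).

Fri: in 05:45→05:45, out 10:20→10:15; 4 h 30 min − 30 min = 4 h 0 min
Sat: in 07:39→07:45, out 13:33→13:30; 5 h 45 min
Total credited: 9 h 45 min.

9.75 hours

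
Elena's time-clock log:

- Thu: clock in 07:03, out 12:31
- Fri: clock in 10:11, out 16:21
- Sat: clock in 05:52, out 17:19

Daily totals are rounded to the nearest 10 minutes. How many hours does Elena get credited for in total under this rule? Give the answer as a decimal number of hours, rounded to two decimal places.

23.17 hours

Thu: 07:03–12:31 = 5 h 28 min → rounds to 5 h 30 min
Fri: 10:11–16:21 = 6 h 10 min → rounds to 6 h 10 min
Sat: 05:52–17:19 = 11 h 27 min → rounds to 11 h 30 min
Total credited: 23 h 10 min.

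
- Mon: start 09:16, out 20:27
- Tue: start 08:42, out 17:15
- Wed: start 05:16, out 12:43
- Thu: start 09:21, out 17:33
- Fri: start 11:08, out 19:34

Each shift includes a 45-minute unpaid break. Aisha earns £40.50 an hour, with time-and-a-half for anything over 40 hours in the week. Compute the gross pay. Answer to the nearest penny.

£1624.05

Mon: 09:16–20:27 = 11 h 11 min; less 45 min break → 10 h 26 min
Tue: 08:42–17:15 = 8 h 33 min; less 45 min break → 7 h 48 min
Wed: 05:16–12:43 = 7 h 27 min; less 45 min break → 6 h 42 min
Thu: 09:21–17:33 = 8 h 12 min; less 45 min break → 7 h 27 min
Fri: 11:08–19:34 = 8 h 26 min; less 45 min break → 7 h 41 min
Total worked: 40 h 4 min = 2404 min.
Regular 40 h 0 min = 2400 min at £40.50/h; overtime 0 h 4 min = 4 min at £60.75/h.
Pay = (2400 × £40.50 + 4 × £60.75) ÷ 60 = £1624.05.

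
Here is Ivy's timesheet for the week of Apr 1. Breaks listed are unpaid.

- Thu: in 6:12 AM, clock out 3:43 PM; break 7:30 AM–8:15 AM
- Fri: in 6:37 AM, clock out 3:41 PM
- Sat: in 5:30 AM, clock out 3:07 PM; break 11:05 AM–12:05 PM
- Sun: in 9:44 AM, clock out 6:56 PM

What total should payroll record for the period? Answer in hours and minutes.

35 h 39 min

Thu: 6:12 AM–3:43 PM = 9 h 31 min; less 45 min break → 8 h 46 min
Fri: 6:37 AM–3:41 PM = 9 h 4 min
Sat: 5:30 AM–3:07 PM = 9 h 37 min; less 60 min break → 8 h 37 min
Sun: 9:44 AM–6:56 PM = 9 h 12 min
Total: 8 h 46 min + 9 h 4 min + 8 h 37 min + 9 h 12 min = 35 h 39 min.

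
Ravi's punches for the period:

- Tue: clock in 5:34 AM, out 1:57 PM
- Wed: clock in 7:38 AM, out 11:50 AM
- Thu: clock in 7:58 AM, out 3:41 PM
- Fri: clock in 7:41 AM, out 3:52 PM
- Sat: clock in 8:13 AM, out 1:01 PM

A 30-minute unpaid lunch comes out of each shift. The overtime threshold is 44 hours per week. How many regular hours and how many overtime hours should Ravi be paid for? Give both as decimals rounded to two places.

Tue: 5:34 AM–1:57 PM = 8 h 23 min; less 30 min break → 7 h 53 min
Wed: 7:38 AM–11:50 AM = 4 h 12 min; less 30 min break → 3 h 42 min
Thu: 7:58 AM–3:41 PM = 7 h 43 min; less 30 min break → 7 h 13 min
Fri: 7:41 AM–3:52 PM = 8 h 11 min; less 30 min break → 7 h 41 min
Sat: 8:13 AM–1:01 PM = 4 h 48 min; less 30 min break → 4 h 18 min
Total worked: 30 h 47 min = 30.78 h.
Threshold 44 h → overtime 0 h 0 min, regular 30 h 47 min.

Regular 30.78 hours, overtime 0.00 hours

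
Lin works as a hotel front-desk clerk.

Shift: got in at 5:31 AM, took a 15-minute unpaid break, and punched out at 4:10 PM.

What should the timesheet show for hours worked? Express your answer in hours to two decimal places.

Shift: 5:31 AM–4:10 PM = 10 h 39 min; less 15 min break → 10 h 24 min

10.40 hours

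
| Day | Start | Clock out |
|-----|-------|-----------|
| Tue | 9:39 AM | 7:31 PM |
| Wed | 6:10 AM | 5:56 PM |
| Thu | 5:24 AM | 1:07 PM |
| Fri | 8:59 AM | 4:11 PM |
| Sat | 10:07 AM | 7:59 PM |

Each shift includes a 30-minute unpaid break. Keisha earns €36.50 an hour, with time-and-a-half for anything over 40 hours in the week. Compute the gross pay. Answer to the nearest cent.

€1674.44

Tue: 9:39 AM–7:31 PM = 9 h 52 min; less 30 min break → 9 h 22 min
Wed: 6:10 AM–5:56 PM = 11 h 46 min; less 30 min break → 11 h 16 min
Thu: 5:24 AM–1:07 PM = 7 h 43 min; less 30 min break → 7 h 13 min
Fri: 8:59 AM–4:11 PM = 7 h 12 min; less 30 min break → 6 h 42 min
Sat: 10:07 AM–7:59 PM = 9 h 52 min; less 30 min break → 9 h 22 min
Total worked: 43 h 55 min = 2635 min.
Regular 40 h 0 min = 2400 min at €36.50/h; overtime 3 h 55 min = 235 min at €54.75/h.
Pay = (2400 × €36.50 + 235 × €54.75) ÷ 60 = €1674.44.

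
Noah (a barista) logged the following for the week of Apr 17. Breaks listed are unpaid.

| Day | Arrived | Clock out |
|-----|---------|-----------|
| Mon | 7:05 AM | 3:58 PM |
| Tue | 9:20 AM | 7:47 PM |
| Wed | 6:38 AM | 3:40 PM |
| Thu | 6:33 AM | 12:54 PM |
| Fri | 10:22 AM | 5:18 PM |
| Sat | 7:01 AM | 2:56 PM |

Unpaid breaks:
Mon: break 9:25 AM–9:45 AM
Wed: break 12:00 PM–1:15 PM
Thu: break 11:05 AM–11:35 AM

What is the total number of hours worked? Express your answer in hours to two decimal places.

Mon: 7:05 AM–3:58 PM = 8 h 53 min; less 20 min break → 8 h 33 min
Tue: 9:20 AM–7:47 PM = 10 h 27 min
Wed: 6:38 AM–3:40 PM = 9 h 2 min; less 75 min break → 7 h 47 min
Thu: 6:33 AM–12:54 PM = 6 h 21 min; less 30 min break → 5 h 51 min
Fri: 10:22 AM–5:18 PM = 6 h 56 min
Sat: 7:01 AM–2:56 PM = 7 h 55 min
Total: 8 h 33 min + 10 h 27 min + 7 h 47 min + 5 h 51 min + 6 h 56 min + 7 h 55 min = 47 h 29 min.

47.48 hours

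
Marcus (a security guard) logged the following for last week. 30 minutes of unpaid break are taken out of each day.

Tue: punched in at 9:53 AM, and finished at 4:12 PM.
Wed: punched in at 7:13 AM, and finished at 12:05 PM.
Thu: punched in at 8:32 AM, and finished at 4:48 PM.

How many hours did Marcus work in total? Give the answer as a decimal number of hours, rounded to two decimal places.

17.95 hours

Tue: 9:53 AM–4:12 PM = 6 h 19 min; less 30 min break → 5 h 49 min
Wed: 7:13 AM–12:05 PM = 4 h 52 min; less 30 min break → 4 h 22 min
Thu: 8:32 AM–4:48 PM = 8 h 16 min; less 30 min break → 7 h 46 min
Total: 5 h 49 min + 4 h 22 min + 7 h 46 min = 17 h 57 min.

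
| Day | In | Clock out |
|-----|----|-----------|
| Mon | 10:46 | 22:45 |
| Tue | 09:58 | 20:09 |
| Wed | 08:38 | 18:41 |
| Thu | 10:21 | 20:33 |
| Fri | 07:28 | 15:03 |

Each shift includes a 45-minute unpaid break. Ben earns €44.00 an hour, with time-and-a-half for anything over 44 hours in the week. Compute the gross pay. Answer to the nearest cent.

€2084.50

Mon: 10:46–22:45 = 11 h 59 min; less 45 min break → 11 h 14 min
Tue: 09:58–20:09 = 10 h 11 min; less 45 min break → 9 h 26 min
Wed: 08:38–18:41 = 10 h 3 min; less 45 min break → 9 h 18 min
Thu: 10:21–20:33 = 10 h 12 min; less 45 min break → 9 h 27 min
Fri: 07:28–15:03 = 7 h 35 min; less 45 min break → 6 h 50 min
Total worked: 46 h 15 min = 2775 min.
Regular 44 h 0 min = 2640 min at €44.00/h; overtime 2 h 15 min = 135 min at €66.00/h.
Pay = (2640 × €44.00 + 135 × €66.00) ÷ 60 = €2084.50.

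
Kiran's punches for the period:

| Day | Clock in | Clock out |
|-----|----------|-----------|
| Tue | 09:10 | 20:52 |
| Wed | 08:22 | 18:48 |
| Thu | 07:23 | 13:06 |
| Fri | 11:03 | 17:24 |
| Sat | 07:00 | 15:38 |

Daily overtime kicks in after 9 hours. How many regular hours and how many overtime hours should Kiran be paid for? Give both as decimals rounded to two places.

Regular 38.70 hours, overtime 4.13 hours

Tue: 09:10–20:52 = 11 h 42 min
Wed: 08:22–18:48 = 10 h 26 min
Thu: 07:23–13:06 = 5 h 43 min
Fri: 11:03–17:24 = 6 h 21 min
Sat: 07:00–15:38 = 8 h 38 min
Tue reg 9 h 0 min / OT 2 h 42 min; Wed reg 9 h 0 min / OT 1 h 26 min; Thu reg 5 h 43 min / OT 0 h 0 min; Fri reg 6 h 21 min / OT 0 h 0 min; Sat reg 8 h 38 min / OT 0 h 0 min.
Totals: regular 38 h 42 min, overtime 4 h 8 min.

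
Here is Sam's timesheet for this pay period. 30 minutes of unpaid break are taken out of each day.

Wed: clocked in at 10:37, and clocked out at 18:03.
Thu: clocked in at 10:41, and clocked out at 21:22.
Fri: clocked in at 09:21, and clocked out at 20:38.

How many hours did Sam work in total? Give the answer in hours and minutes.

Wed: 10:37–18:03 = 7 h 26 min; less 30 min break → 6 h 56 min
Thu: 10:41–21:22 = 10 h 41 min; less 30 min break → 10 h 11 min
Fri: 09:21–20:38 = 11 h 17 min; less 30 min break → 10 h 47 min
Total: 6 h 56 min + 10 h 11 min + 10 h 47 min = 27 h 54 min.

27 h 54 min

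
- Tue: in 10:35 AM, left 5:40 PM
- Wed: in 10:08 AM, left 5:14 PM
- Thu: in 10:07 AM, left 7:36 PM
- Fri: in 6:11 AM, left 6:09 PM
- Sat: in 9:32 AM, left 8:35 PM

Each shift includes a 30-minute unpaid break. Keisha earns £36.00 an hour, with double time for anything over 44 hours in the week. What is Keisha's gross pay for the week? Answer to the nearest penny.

£1597.20

Tue: 10:35 AM–5:40 PM = 7 h 5 min; less 30 min break → 6 h 35 min
Wed: 10:08 AM–5:14 PM = 7 h 6 min; less 30 min break → 6 h 36 min
Thu: 10:07 AM–7:36 PM = 9 h 29 min; less 30 min break → 8 h 59 min
Fri: 6:11 AM–6:09 PM = 11 h 58 min; less 30 min break → 11 h 28 min
Sat: 9:32 AM–8:35 PM = 11 h 3 min; less 30 min break → 10 h 33 min
Total worked: 44 h 11 min = 2651 min.
Regular 44 h 0 min = 2640 min at £36.00/h; overtime 0 h 11 min = 11 min at £72.00/h.
Pay = (2640 × £36.00 + 11 × £72.00) ÷ 60 = £1597.20.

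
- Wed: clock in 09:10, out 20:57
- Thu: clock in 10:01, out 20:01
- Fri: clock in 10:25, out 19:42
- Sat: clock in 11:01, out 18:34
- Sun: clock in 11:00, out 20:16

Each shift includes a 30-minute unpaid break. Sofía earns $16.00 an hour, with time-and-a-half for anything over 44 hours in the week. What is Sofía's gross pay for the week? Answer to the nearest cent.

$737.20

Wed: 09:10–20:57 = 11 h 47 min; less 30 min break → 11 h 17 min
Thu: 10:01–20:01 = 10 h 0 min; less 30 min break → 9 h 30 min
Fri: 10:25–19:42 = 9 h 17 min; less 30 min break → 8 h 47 min
Sat: 11:01–18:34 = 7 h 33 min; less 30 min break → 7 h 3 min
Sun: 11:00–20:16 = 9 h 16 min; less 30 min break → 8 h 46 min
Total worked: 45 h 23 min = 2723 min.
Regular 44 h 0 min = 2640 min at $16.00/h; overtime 1 h 23 min = 83 min at $24.00/h.
Pay = (2640 × $16.00 + 83 × $24.00) ÷ 60 = $737.20.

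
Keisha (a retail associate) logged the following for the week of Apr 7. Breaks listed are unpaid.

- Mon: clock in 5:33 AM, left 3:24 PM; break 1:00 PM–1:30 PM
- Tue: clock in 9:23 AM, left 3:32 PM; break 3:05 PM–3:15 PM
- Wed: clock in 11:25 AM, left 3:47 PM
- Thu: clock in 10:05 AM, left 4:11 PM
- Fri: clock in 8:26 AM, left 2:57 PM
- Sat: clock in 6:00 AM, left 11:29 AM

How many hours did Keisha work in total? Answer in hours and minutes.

37 h 48 min

Mon: 5:33 AM–3:24 PM = 9 h 51 min; less 30 min break → 9 h 21 min
Tue: 9:23 AM–3:32 PM = 6 h 9 min; less 10 min break → 5 h 59 min
Wed: 11:25 AM–3:47 PM = 4 h 22 min
Thu: 10:05 AM–4:11 PM = 6 h 6 min
Fri: 8:26 AM–2:57 PM = 6 h 31 min
Sat: 6:00 AM–11:29 AM = 5 h 29 min
Total: 9 h 21 min + 5 h 59 min + 4 h 22 min + 6 h 6 min + 6 h 31 min + 5 h 29 min = 37 h 48 min.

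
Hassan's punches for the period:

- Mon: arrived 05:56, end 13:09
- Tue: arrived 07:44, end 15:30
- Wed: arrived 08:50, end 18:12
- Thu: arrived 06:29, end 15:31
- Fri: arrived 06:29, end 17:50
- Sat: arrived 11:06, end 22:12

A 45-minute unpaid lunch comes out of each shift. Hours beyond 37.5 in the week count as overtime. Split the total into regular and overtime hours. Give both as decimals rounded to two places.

Regular 37.50 hours, overtime 13.83 hours

Mon: 05:56–13:09 = 7 h 13 min; less 45 min break → 6 h 28 min
Tue: 07:44–15:30 = 7 h 46 min; less 45 min break → 7 h 1 min
Wed: 08:50–18:12 = 9 h 22 min; less 45 min break → 8 h 37 min
Thu: 06:29–15:31 = 9 h 2 min; less 45 min break → 8 h 17 min
Fri: 06:29–17:50 = 11 h 21 min; less 45 min break → 10 h 36 min
Sat: 11:06–22:12 = 11 h 6 min; less 45 min break → 10 h 21 min
Total worked: 51 h 20 min = 51.33 h.
Threshold 37.5 h → overtime 13 h 50 min, regular 37 h 30 min.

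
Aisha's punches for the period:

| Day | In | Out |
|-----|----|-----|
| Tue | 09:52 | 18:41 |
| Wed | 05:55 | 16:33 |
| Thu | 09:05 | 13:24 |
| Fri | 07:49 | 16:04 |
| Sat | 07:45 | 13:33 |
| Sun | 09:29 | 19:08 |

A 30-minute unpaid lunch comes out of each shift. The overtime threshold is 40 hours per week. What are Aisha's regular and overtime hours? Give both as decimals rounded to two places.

Tue: 09:52–18:41 = 8 h 49 min; less 30 min break → 8 h 19 min
Wed: 05:55–16:33 = 10 h 38 min; less 30 min break → 10 h 8 min
Thu: 09:05–13:24 = 4 h 19 min; less 30 min break → 3 h 49 min
Fri: 07:49–16:04 = 8 h 15 min; less 30 min break → 7 h 45 min
Sat: 07:45–13:33 = 5 h 48 min; less 30 min break → 5 h 18 min
Sun: 09:29–19:08 = 9 h 39 min; less 30 min break → 9 h 9 min
Total worked: 44 h 28 min = 44.47 h.
Threshold 40 h → overtime 4 h 28 min, regular 40 h 0 min.

Regular 40.00 hours, overtime 4.47 hours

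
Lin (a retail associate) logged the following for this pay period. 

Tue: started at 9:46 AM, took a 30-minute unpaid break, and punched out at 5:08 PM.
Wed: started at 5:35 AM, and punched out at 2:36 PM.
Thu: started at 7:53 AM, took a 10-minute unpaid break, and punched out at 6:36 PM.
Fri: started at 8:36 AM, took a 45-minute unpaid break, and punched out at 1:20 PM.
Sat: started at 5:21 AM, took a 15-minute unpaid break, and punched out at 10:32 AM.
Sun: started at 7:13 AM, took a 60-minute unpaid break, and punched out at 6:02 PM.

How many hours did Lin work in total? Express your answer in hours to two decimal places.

Tue: 9:46 AM–5:08 PM = 7 h 22 min; less 30 min break → 6 h 52 min
Wed: 5:35 AM–2:36 PM = 9 h 1 min
Thu: 7:53 AM–6:36 PM = 10 h 43 min; less 10 min break → 10 h 33 min
Fri: 8:36 AM–1:20 PM = 4 h 44 min; less 45 min break → 3 h 59 min
Sat: 5:21 AM–10:32 AM = 5 h 11 min; less 15 min break → 4 h 56 min
Sun: 7:13 AM–6:02 PM = 10 h 49 min; less 60 min break → 9 h 49 min
Total: 6 h 52 min + 9 h 1 min + 10 h 33 min + 3 h 59 min + 4 h 56 min + 9 h 49 min = 45 h 10 min.

45.17 hours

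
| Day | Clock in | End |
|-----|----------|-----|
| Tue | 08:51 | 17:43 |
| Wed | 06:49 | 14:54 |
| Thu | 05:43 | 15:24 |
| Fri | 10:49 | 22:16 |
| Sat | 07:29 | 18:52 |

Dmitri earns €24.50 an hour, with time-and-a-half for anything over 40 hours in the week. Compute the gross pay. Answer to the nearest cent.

Tue: 08:51–17:43 = 8 h 52 min
Wed: 06:49–14:54 = 8 h 5 min
Thu: 05:43–15:24 = 9 h 41 min
Fri: 10:49–22:16 = 11 h 27 min
Sat: 07:29–18:52 = 11 h 23 min
Total worked: 49 h 28 min = 2968 min.
Regular 40 h 0 min = 2400 min at €24.50/h; overtime 9 h 28 min = 568 min at €36.75/h.
Pay = (2400 × €24.50 + 568 × €36.75) ÷ 60 = €1327.90.

€1327.90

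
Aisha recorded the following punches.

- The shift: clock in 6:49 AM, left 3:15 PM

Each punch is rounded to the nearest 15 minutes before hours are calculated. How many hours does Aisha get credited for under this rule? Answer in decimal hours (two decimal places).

The shift: in 6:49 AM→6:45 AM, out 3:15 PM→3:15 PM; 8 h 30 min

8.50 hours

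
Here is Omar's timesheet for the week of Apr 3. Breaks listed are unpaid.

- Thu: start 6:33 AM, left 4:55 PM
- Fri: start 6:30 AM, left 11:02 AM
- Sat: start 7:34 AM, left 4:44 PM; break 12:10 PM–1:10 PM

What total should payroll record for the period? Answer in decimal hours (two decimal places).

23.07 hours

Thu: 6:33 AM–4:55 PM = 10 h 22 min
Fri: 6:30 AM–11:02 AM = 4 h 32 min
Sat: 7:34 AM–4:44 PM = 9 h 10 min; less 60 min break → 8 h 10 min
Total: 10 h 22 min + 4 h 32 min + 8 h 10 min = 23 h 4 min.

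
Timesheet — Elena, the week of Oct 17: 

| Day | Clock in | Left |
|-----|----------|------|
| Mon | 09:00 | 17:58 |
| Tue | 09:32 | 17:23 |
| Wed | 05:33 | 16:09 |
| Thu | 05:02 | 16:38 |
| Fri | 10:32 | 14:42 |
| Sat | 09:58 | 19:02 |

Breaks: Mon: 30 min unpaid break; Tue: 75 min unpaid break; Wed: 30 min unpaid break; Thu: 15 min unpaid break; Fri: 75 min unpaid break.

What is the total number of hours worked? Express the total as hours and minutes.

Mon: 09:00–17:58 = 8 h 58 min; less 30 min break → 8 h 28 min
Tue: 09:32–17:23 = 7 h 51 min; less 75 min break → 6 h 36 min
Wed: 05:33–16:09 = 10 h 36 min; less 30 min break → 10 h 6 min
Thu: 05:02–16:38 = 11 h 36 min; less 15 min break → 11 h 21 min
Fri: 10:32–14:42 = 4 h 10 min; less 75 min break → 2 h 55 min
Sat: 09:58–19:02 = 9 h 4 min
Total: 8 h 28 min + 6 h 36 min + 10 h 6 min + 11 h 21 min + 2 h 55 min + 9 h 4 min = 48 h 30 min.

48 h 30 min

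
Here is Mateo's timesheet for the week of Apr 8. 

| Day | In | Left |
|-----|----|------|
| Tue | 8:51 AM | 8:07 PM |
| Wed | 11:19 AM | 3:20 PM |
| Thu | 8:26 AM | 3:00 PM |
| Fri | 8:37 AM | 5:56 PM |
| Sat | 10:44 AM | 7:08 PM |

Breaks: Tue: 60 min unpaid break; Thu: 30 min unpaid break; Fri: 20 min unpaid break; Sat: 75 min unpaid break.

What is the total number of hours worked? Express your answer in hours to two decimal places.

Tue: 8:51 AM–8:07 PM = 11 h 16 min; less 60 min break → 10 h 16 min
Wed: 11:19 AM–3:20 PM = 4 h 1 min
Thu: 8:26 AM–3:00 PM = 6 h 34 min; less 30 min break → 6 h 4 min
Fri: 8:37 AM–5:56 PM = 9 h 19 min; less 20 min break → 8 h 59 min
Sat: 10:44 AM–7:08 PM = 8 h 24 min; less 75 min break → 7 h 9 min
Total: 10 h 16 min + 4 h 1 min + 6 h 4 min + 8 h 59 min + 7 h 9 min = 36 h 29 min.

36.48 hours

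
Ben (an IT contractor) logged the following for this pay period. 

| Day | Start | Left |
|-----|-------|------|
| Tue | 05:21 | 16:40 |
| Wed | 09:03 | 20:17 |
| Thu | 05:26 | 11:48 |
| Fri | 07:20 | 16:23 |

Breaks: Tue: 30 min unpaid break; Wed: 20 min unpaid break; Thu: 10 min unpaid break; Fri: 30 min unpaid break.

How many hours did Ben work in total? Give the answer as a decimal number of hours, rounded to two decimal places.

Tue: 05:21–16:40 = 11 h 19 min; less 30 min break → 10 h 49 min
Wed: 09:03–20:17 = 11 h 14 min; less 20 min break → 10 h 54 min
Thu: 05:26–11:48 = 6 h 22 min; less 10 min break → 6 h 12 min
Fri: 07:20–16:23 = 9 h 3 min; less 30 min break → 8 h 33 min
Total: 10 h 49 min + 10 h 54 min + 6 h 12 min + 8 h 33 min = 36 h 28 min.

36.47 hours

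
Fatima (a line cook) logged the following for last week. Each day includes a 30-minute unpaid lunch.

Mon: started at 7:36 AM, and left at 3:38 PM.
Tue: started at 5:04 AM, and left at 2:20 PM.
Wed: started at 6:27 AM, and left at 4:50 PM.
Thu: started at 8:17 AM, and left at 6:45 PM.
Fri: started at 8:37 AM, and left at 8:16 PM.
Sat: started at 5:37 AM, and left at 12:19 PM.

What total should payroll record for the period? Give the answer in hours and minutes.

53 h 30 min

Mon: 7:36 AM–3:38 PM = 8 h 2 min; less 30 min break → 7 h 32 min
Tue: 5:04 AM–2:20 PM = 9 h 16 min; less 30 min break → 8 h 46 min
Wed: 6:27 AM–4:50 PM = 10 h 23 min; less 30 min break → 9 h 53 min
Thu: 8:17 AM–6:45 PM = 10 h 28 min; less 30 min break → 9 h 58 min
Fri: 8:37 AM–8:16 PM = 11 h 39 min; less 30 min break → 11 h 9 min
Sat: 5:37 AM–12:19 PM = 6 h 42 min; less 30 min break → 6 h 12 min
Total: 7 h 32 min + 8 h 46 min + 9 h 53 min + 9 h 58 min + 11 h 9 min + 6 h 12 min = 53 h 30 min.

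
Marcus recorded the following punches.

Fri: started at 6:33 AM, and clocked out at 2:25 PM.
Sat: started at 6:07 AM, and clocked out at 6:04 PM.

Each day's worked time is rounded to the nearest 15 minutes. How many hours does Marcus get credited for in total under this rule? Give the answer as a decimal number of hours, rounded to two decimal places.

Fri: 6:33 AM–2:25 PM = 7 h 52 min → rounds to 7 h 45 min
Sat: 6:07 AM–6:04 PM = 11 h 57 min → rounds to 12 h 0 min
Total credited: 19 h 45 min.

19.75 hours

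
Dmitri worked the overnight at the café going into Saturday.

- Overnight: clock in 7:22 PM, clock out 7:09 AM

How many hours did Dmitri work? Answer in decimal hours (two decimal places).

11.78 hours

Overnight: 7:22 PM → midnight = 4 h 38 min; midnight → 7:09 AM = 7 h 9 min; span 11 h 47 min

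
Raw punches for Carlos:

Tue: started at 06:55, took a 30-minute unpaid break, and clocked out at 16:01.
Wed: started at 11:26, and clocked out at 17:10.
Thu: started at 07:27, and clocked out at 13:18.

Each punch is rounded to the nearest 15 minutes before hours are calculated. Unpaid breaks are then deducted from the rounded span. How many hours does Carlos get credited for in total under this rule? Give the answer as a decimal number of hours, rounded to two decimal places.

Tue: in 06:55→07:00, out 16:01→16:00; 9 h 0 min − 30 min = 8 h 30 min
Wed: in 11:26→11:30, out 17:10→17:15; 5 h 45 min
Thu: in 07:27→07:30, out 13:18→13:15; 5 h 45 min
Total credited: 20 h 0 min.

20.00 hours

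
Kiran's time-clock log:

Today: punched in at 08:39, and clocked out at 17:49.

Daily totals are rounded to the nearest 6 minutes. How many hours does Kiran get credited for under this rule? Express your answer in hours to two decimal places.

9.20 hours

Today: 08:39–17:49 = 9 h 10 min → rounds to 9 h 12 min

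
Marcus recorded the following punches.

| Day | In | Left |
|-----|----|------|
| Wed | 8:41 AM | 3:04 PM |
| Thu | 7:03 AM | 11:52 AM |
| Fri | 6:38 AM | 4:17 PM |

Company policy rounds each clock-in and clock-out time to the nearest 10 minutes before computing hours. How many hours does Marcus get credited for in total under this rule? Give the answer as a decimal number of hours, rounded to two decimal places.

20.83 hours

Wed: in 8:41 AM→8:40 AM, out 3:04 PM→3:00 PM; 6 h 20 min
Thu: in 7:03 AM→7:00 AM, out 11:52 AM→11:50 AM; 4 h 50 min
Fri: in 6:38 AM→6:40 AM, out 4:17 PM→4:20 PM; 9 h 40 min
Total credited: 20 h 50 min.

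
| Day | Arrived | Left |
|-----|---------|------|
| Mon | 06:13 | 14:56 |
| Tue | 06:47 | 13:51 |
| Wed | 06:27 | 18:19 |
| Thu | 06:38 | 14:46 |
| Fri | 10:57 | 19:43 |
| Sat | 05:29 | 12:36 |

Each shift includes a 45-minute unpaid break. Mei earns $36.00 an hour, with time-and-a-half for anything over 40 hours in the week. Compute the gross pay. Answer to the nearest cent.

Mon: 06:13–14:56 = 8 h 43 min; less 45 min break → 7 h 58 min
Tue: 06:47–13:51 = 7 h 4 min; less 45 min break → 6 h 19 min
Wed: 06:27–18:19 = 11 h 52 min; less 45 min break → 11 h 7 min
Thu: 06:38–14:46 = 8 h 8 min; less 45 min break → 7 h 23 min
Fri: 10:57–19:43 = 8 h 46 min; less 45 min break → 8 h 1 min
Sat: 05:29–12:36 = 7 h 7 min; less 45 min break → 6 h 22 min
Total worked: 47 h 10 min = 2830 min.
Regular 40 h 0 min = 2400 min at $36.00/h; overtime 7 h 10 min = 430 min at $54.00/h.
Pay = (2400 × $36.00 + 430 × $54.00) ÷ 60 = $1827.00.

$1827.00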